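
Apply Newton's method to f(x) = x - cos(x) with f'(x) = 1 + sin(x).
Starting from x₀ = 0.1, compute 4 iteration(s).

f(x) = x - cos(x)
f'(x) = 1 + sin(x)
x₀ = 0.1

Newton-Raphson formula: x_{n+1} = x_n - f(x_n)/f'(x_n)

Iteration 1:
  f(0.100000) = -0.895004
  f'(0.100000) = 1.099833
  x_1 = 0.100000 - (-0.895004)/1.099833 = 0.913763
Iteration 2:
  f(0.913763) = 0.302993
  f'(0.913763) = 1.791808
  x_2 = 0.913763 - 0.302993/1.791808 = 0.744664
Iteration 3:
  f(0.744664) = 0.009349
  f'(0.744664) = 1.677725
  x_3 = 0.744664 - 0.009349/1.677725 = 0.739092
Iteration 4:
  f(0.739092) = 0.000011
  f'(0.739092) = 1.673617
  x_4 = 0.739092 - 0.000011/1.673617 = 0.739085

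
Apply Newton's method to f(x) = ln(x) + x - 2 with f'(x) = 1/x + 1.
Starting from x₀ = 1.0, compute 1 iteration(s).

f(x) = ln(x) + x - 2
f'(x) = 1/x + 1
x₀ = 1.0

Newton-Raphson formula: x_{n+1} = x_n - f(x_n)/f'(x_n)

Iteration 1:
  f(1.000000) = -1.000000
  f'(1.000000) = 2.000000
  x_1 = 1.000000 - (-1.000000)/2.000000 = 1.500000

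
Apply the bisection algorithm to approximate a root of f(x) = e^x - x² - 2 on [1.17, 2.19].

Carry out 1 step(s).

f(x) = e^x - x² - 2
Initial interval: [1.17, 2.19]

Iteration 1:
  c_1 = (1.170000 + 2.190000)/2 = 1.680000
  f(c_1) = f(1.680000) = 0.543156
  f(a) × f(c) < 0, new interval: [1.170000, 1.680000]

After 1 iteration(s), the approximation is c_1 = 1.680000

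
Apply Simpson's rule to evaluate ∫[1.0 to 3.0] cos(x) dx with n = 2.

f(x) = cos(x)
a = 1.0, b = 3.0, n = 2
h = (b - a)/n = 1.000000

Simpson's rule: (h/3)[f(x₀) + 4f(x₁) + 2f(x₂) + ... + f(xₙ)]

x_0 = 1.0000, f(x_0) = 0.540302, coefficient = 1
x_1 = 2.0000, f(x_1) = -0.416147, coefficient = 4
x_2 = 3.0000, f(x_2) = -0.989992, coefficient = 1

I ≈ (1.000000/3) × -2.114278 = -0.704759
Exact value: -0.700351
Error: 0.004408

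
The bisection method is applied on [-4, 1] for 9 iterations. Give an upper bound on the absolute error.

Bisection error bound: |error| ≤ (b-a)/2^n
|error| ≤ (1 - (-4))/2^9 = 5/2^9
|error| ≤ 0.0097656250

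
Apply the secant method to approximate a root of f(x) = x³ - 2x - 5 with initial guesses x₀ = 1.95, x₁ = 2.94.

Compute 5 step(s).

f(x) = x³ - 2x - 5
x₀ = 1.95, x₁ = 2.94

Secant formula: x_{n+1} = x_n - f(x_n)(x_n - x_{n-1})/(f(x_n) - f(x_{n-1}))

Iteration 1:
  f(1.950000) = -1.485125
  f(2.940000) = 14.532184
  x_2 = 2.940000 - 14.532184×(2.940000 - 1.950000)/(14.532184 - (-1.485125))
       = 2.041793
Iteration 2:
  f(2.940000) = 14.532184
  f(2.041793) = -0.571519
  x_3 = 2.041793 - (-0.571519)×(2.041793 - 2.940000)/(-0.571519 - 14.532184)
       = 2.075781
Iteration 3:
  f(2.041793) = -0.571519
  f(2.075781) = -0.207302
  x_4 = 2.075781 - (-0.207302)×(2.075781 - 2.041793)/(-0.207302 - (-0.571519))
       = 2.095126
Iteration 4:
  f(2.075781) = -0.207302
  f(2.095126) = 0.006410
  x_5 = 2.095126 - 0.006410×(2.095126 - 2.075781)/(0.006410 - (-0.207302))
       = 2.094545
Iteration 5:
  f(2.095126) = 0.006410
  f(2.094545) = -0.000068
  x_6 = 2.094545 - (-0.000068)×(2.094545 - 2.095126)/(-0.000068 - 0.006410)
       = 2.094551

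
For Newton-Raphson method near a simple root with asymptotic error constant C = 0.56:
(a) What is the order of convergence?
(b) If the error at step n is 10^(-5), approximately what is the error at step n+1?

(a) Newton-Raphson has quadratic (order 2) convergence near simple roots.
    This means |e_{n+1}| ≈ C|e_n|².

(b) With |e_n| = 10^(-5) and C = 0.56:
    |e_{n+1}| ≈ 0.56 × (10^(-5))² = 0.56 × 10^(-10)

(a) 2 (quadratic); (b) |e_{n+1}| ≈ 5.600e-11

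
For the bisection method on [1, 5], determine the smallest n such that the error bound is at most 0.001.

We need (b-a)/2^n ≤ 0.001
(5 - 1)/2^n ≤ 0.001
4/2^n ≤ 0.001
2^n ≥ 4000
n ≥ log₂(4000) = 11.97
n ≥ 12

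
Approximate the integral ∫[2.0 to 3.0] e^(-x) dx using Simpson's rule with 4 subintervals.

f(x) = e^(-x)
a = 2.0, b = 3.0, n = 4
h = (b - a)/n = 0.250000

Simpson's rule: (h/3)[f(x₀) + 4f(x₁) + 2f(x₂) + ... + f(xₙ)]

x_0 = 2.0000, f(x_0) = 0.135335, coefficient = 1
x_1 = 2.2500, f(x_1) = 0.105399, coefficient = 4
x_2 = 2.5000, f(x_2) = 0.082085, coefficient = 2
x_3 = 2.7500, f(x_3) = 0.063928, coefficient = 4
x_4 = 3.0000, f(x_4) = 0.049787, coefficient = 1

I ≈ (0.250000/3) × 1.026601 = 0.085550
Exact value: 0.085548
Error: 0.000002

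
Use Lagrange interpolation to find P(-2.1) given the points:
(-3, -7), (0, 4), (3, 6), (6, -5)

Lagrange interpolation formula:
P(x) = Σ yᵢ × Lᵢ(x)
where Lᵢ(x) = Π_{j≠i} (x - xⱼ)/(xᵢ - xⱼ)

L_0(-2.1) = (-2.1 - 0)/(-3 - 0) × (-2.1 - 3)/(-3 - 3) × (-2.1 - 6)/(-3 - 6) = 0.535500
L_1(-2.1) = (-2.1 - (-3))/(0 - (-3)) × (-2.1 - 3)/(0 - 3) × (-2.1 - 6)/(0 - 6) = 0.688500
L_2(-2.1) = (-2.1 - (-3))/(3 - (-3)) × (-2.1 - 0)/(3 - 0) × (-2.1 - 6)/(3 - 6) = -0.283500
L_3(-2.1) = (-2.1 - (-3))/(6 - (-3)) × (-2.1 - 0)/(6 - 0) × (-2.1 - 3)/(6 - 3) = 0.059500

P(-2.1) = (-7)×L_0(-2.1) + 4×L_1(-2.1) + 6×L_2(-2.1) + (-5)×L_3(-2.1)
P(-2.1) = -2.993000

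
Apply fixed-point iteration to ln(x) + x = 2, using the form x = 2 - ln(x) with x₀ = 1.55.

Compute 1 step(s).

Equation: ln(x) + x = 2
Fixed-point form: x = 2 - ln(x)
x₀ = 1.55

x_1 = g(1.550000) = 1.561745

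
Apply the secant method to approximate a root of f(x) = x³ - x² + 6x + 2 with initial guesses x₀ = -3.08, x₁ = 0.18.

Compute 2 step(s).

f(x) = x³ - x² + 6x + 2
x₀ = -3.08, x₁ = 0.18

Secant formula: x_{n+1} = x_n - f(x_n)(x_n - x_{n-1})/(f(x_n) - f(x_{n-1}))

Iteration 1:
  f(-3.080000) = -55.184512
  f(0.180000) = 3.053432
  x_2 = 0.180000 - 3.053432×(0.180000 - (-3.080000))/(3.053432 - (-55.184512))
       = 0.009077
Iteration 2:
  f(0.180000) = 3.053432
  f(0.009077) = 2.054382
  x_3 = 0.009077 - 2.054382×(0.009077 - 0.180000)/(2.054382 - 3.053432)
       = -0.342397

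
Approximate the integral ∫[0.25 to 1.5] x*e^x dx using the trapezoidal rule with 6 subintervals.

f(x) = x*e^x
a = 0.25, b = 1.5, n = 6
h = (b - a)/n = 0.208333

Trapezoidal rule: (h/2)[f(x₀) + 2f(x₁) + 2f(x₂) + ... + f(xₙ)]

x_0 = 0.2500, f(x_0) = 0.321006, coefficient = 1
x_1 = 0.4583, f(x_1) = 0.724825, coefficient = 2
x_2 = 0.6667, f(x_2) = 1.298489, coefficient = 2
x_3 = 0.8750, f(x_3) = 2.099016, coefficient = 2
x_4 = 1.0833, f(x_4) = 3.200721, coefficient = 2
x_5 = 1.2917, f(x_5) = 4.700176, coefficient = 2
x_6 = 1.5000, f(x_6) = 6.722534, coefficient = 1

I ≈ (0.208333/2) × 31.089995 = 3.238541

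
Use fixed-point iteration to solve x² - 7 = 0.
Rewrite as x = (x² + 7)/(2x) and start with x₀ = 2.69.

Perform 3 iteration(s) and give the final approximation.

Equation: x² - 7 = 0
Fixed-point form: x = (x² + 7)/(2x)
x₀ = 2.69

x_1 = g(2.690000) = 2.646115
x_2 = g(2.646115) = 2.645751
x_3 = g(2.645751) = 2.645751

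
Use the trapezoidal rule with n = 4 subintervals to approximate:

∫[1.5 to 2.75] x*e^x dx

f(x) = x*e^x
a = 1.5, b = 2.75, n = 4
h = (b - a)/n = 0.312500

Trapezoidal rule: (h/2)[f(x₀) + 2f(x₁) + 2f(x₂) + ... + f(xₙ)]

x_0 = 1.5000, f(x_0) = 6.722534, coefficient = 1
x_1 = 1.8125, f(x_1) = 11.102909, coefficient = 2
x_2 = 2.1250, f(x_2) = 17.792407, coefficient = 2
x_3 = 2.4375, f(x_3) = 27.895710, coefficient = 2
x_4 = 2.7500, f(x_4) = 43.017238, coefficient = 1

I ≈ (0.312500/2) × 163.321823 = 25.519035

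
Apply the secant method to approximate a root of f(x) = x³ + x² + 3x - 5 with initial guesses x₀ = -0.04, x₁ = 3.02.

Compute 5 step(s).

f(x) = x³ + x² + 3x - 5
x₀ = -0.04, x₁ = 3.02

Secant formula: x_{n+1} = x_n - f(x_n)(x_n - x_{n-1})/(f(x_n) - f(x_{n-1}))

Iteration 1:
  f(-0.040000) = -5.118464
  f(3.020000) = 40.724008
  x_2 = 3.020000 - 40.724008×(3.020000 - (-0.040000))/(40.724008 - (-5.118464))
       = 0.301659
Iteration 2:
  f(3.020000) = 40.724008
  f(0.301659) = -3.976574
  x_3 = 0.301659 - (-3.976574)×(0.301659 - 3.020000)/(-3.976574 - 40.724008)
       = 0.543483
Iteration 3:
  f(0.301659) = -3.976574
  f(0.543483) = -2.913645
  x_4 = 0.543483 - (-2.913645)×(0.543483 - 0.301659)/(-2.913645 - (-3.976574))
       = 1.206359
Iteration 4:
  f(0.543483) = -2.913645
  f(1.206359) = 1.829997
  x_5 = 1.206359 - 1.829997×(1.206359 - 0.543483)/(1.829997 - (-2.913645))
       = 0.950636
Iteration 5:
  f(1.206359) = 1.829997
  f(0.950636) = -0.385288
  x_6 = 0.950636 - (-0.385288)×(0.950636 - 1.206359)/(-0.385288 - 1.829997)
       = 0.995112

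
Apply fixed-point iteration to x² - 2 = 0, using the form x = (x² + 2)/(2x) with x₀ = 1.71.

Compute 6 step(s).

Equation: x² - 2 = 0
Fixed-point form: x = (x² + 2)/(2x)
x₀ = 1.71

x_1 = g(1.710000) = 1.439795
x_2 = g(1.439795) = 1.414441
x_3 = g(1.414441) = 1.414214
x_4 = g(1.414214) = 1.414214
x_5 = g(1.414214) = 1.414214
x_6 = g(1.414214) = 1.414214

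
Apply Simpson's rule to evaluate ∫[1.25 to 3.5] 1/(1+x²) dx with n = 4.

f(x) = 1/(1+x²)
a = 1.25, b = 3.5, n = 4
h = (b - a)/n = 0.562500

Simpson's rule: (h/3)[f(x₀) + 4f(x₁) + 2f(x₂) + ... + f(xₙ)]

x_0 = 1.2500, f(x_0) = 0.390244, coefficient = 1
x_1 = 1.8125, f(x_1) = 0.233364, coefficient = 4
x_2 = 2.3750, f(x_2) = 0.150588, coefficient = 2
x_3 = 2.9375, f(x_3) = 0.103854, coefficient = 4
x_4 = 3.5000, f(x_4) = 0.075472, coefficient = 1

I ≈ (0.562500/3) × 2.115763 = 0.396706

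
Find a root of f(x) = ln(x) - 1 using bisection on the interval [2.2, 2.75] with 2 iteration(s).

f(x) = ln(x) - 1
Initial interval: [2.2, 2.75]

Iteration 1:
  c_1 = (2.200000 + 2.750000)/2 = 2.475000
  f(c_1) = f(2.475000) = -0.093760
  f(a) × f(c) ≥ 0, new interval: [2.475000, 2.750000]
Iteration 2:
  c_2 = (2.475000 + 2.750000)/2 = 2.612500
  f(c_2) = f(2.612500) = -0.039692
  f(a) × f(c) ≥ 0, new interval: [2.612500, 2.750000]

After 2 iteration(s), the approximation is c_2 = 2.612500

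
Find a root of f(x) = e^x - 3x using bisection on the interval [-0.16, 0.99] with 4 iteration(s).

f(x) = e^x - 3x
Initial interval: [-0.16, 0.99]

Iteration 1:
  c_1 = (-0.160000 + 0.990000)/2 = 0.415000
  f(c_1) = f(0.415000) = 0.269371
  f(a) × f(c) ≥ 0, new interval: [0.415000, 0.990000]
Iteration 2:
  c_2 = (0.415000 + 0.990000)/2 = 0.702500
  f(c_2) = f(0.702500) = -0.088707
  f(a) × f(c) < 0, new interval: [0.415000, 0.702500]
Iteration 3:
  c_3 = (0.415000 + 0.702500)/2 = 0.558750
  f(c_3) = f(0.558750) = 0.072236
  f(a) × f(c) ≥ 0, new interval: [0.558750, 0.702500]
Iteration 4:
  c_4 = (0.558750 + 0.702500)/2 = 0.630625
  f(c_4) = f(0.630625) = -0.013091
  f(a) × f(c) < 0, new interval: [0.558750, 0.630625]

After 4 iteration(s), the approximation is c_4 = 0.630625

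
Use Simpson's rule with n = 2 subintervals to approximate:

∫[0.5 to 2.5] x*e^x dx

f(x) = x*e^x
a = 0.5, b = 2.5, n = 2
h = (b - a)/n = 1.000000

Simpson's rule: (h/3)[f(x₀) + 4f(x₁) + 2f(x₂) + ... + f(xₙ)]

x_0 = 0.5000, f(x_0) = 0.824361, coefficient = 1
x_1 = 1.5000, f(x_1) = 6.722534, coefficient = 4
x_2 = 2.5000, f(x_2) = 30.456235, coefficient = 1

I ≈ (1.000000/3) × 58.170730 = 19.390243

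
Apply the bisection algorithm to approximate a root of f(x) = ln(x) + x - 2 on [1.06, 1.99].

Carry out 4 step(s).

f(x) = ln(x) + x - 2
Initial interval: [1.06, 1.99]

Iteration 1:
  c_1 = (1.060000 + 1.990000)/2 = 1.525000
  f(c_1) = f(1.525000) = -0.053006
  f(a) × f(c) ≥ 0, new interval: [1.525000, 1.990000]
Iteration 2:
  c_2 = (1.525000 + 1.990000)/2 = 1.757500
  f(c_2) = f(1.757500) = 0.321392
  f(a) × f(c) < 0, new interval: [1.525000, 1.757500]
Iteration 3:
  c_3 = (1.525000 + 1.757500)/2 = 1.641250
  f(c_3) = f(1.641250) = 0.136708
  f(a) × f(c) < 0, new interval: [1.525000, 1.641250]
Iteration 4:
  c_4 = (1.525000 + 1.641250)/2 = 1.583125
  f(c_4) = f(1.583125) = 0.042526
  f(a) × f(c) < 0, new interval: [1.525000, 1.583125]

After 4 iteration(s), the approximation is c_4 = 1.583125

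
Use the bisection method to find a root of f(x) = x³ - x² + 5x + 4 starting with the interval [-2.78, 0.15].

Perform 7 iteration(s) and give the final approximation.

f(x) = x³ - x² + 5x + 4
Initial interval: [-2.78, 0.15]

Iteration 1:
  c_1 = (-2.780000 + 0.150000)/2 = -1.315000
  f(c_1) = f(-1.315000) = -6.578156
  f(a) × f(c) ≥ 0, new interval: [-1.315000, 0.150000]
Iteration 2:
  c_2 = (-1.315000 + 0.150000)/2 = -0.582500
  f(c_2) = f(-0.582500) = 0.550548
  f(a) × f(c) < 0, new interval: [-1.315000, -0.582500]
Iteration 3:
  c_3 = (-1.315000 + (-0.582500))/2 = -0.948750
  f(c_3) = f(-0.948750) = -2.497872
  f(a) × f(c) ≥ 0, new interval: [-0.948750, -0.582500]
Iteration 4:
  c_4 = (-0.948750 + (-0.582500))/2 = -0.765625
  f(c_4) = f(-0.765625) = -0.863102
  f(a) × f(c) ≥ 0, new interval: [-0.765625, -0.582500]
Iteration 5:
  c_5 = (-0.765625 + (-0.582500))/2 = -0.674063
  f(c_5) = f(-0.674063) = -0.130940
  f(a) × f(c) ≥ 0, new interval: [-0.674063, -0.582500]
Iteration 6:
  c_6 = (-0.674063 + (-0.582500))/2 = -0.628281
  f(c_6) = f(-0.628281) = 0.215850
  f(a) × f(c) < 0, new interval: [-0.674063, -0.628281]
Iteration 7:
  c_7 = (-0.674063 + (-0.628281))/2 = -0.651172
  f(c_7) = f(-0.651172) = 0.044003
  f(a) × f(c) < 0, new interval: [-0.674063, -0.651172]

After 7 iteration(s), the approximation is c_7 = -0.651172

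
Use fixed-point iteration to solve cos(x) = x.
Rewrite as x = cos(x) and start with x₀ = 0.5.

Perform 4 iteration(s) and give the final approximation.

Equation: cos(x) = x
Fixed-point form: x = cos(x)
x₀ = 0.5

x_1 = g(0.500000) = 0.877583
x_2 = g(0.877583) = 0.639012
x_3 = g(0.639012) = 0.802685
x_4 = g(0.802685) = 0.694778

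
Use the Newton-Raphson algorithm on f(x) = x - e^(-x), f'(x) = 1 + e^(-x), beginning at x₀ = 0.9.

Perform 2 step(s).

f(x) = x - e^(-x)
f'(x) = 1 + e^(-x)
x₀ = 0.9

Newton-Raphson formula: x_{n+1} = x_n - f(x_n)/f'(x_n)

Iteration 1:
  f(0.900000) = 0.493430
  f'(0.900000) = 1.406570
  x_1 = 0.900000 - 0.493430/1.406570 = 0.549196
Iteration 2:
  f(0.549196) = -0.028218
  f'(0.549196) = 1.577414
  x_2 = 0.549196 - (-0.028218)/1.577414 = 0.567085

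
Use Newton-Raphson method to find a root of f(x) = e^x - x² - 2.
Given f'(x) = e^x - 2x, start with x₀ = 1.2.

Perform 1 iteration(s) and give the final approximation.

f(x) = e^x - x² - 2
f'(x) = e^x - 2x
x₀ = 1.2

Newton-Raphson formula: x_{n+1} = x_n - f(x_n)/f'(x_n)

Iteration 1:
  f(1.200000) = -0.119883
  f'(1.200000) = 0.920117
  x_1 = 1.200000 - (-0.119883)/0.920117 = 1.330291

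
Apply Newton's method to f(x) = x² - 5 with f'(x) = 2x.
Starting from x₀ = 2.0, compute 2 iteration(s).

f(x) = x² - 5
f'(x) = 2x
x₀ = 2.0

Newton-Raphson formula: x_{n+1} = x_n - f(x_n)/f'(x_n)

Iteration 1:
  f(2.000000) = -1.000000
  f'(2.000000) = 4.000000
  x_1 = 2.000000 - (-1.000000)/4.000000 = 2.250000
Iteration 2:
  f(2.250000) = 0.062500
  f'(2.250000) = 4.500000
  x_2 = 2.250000 - 0.062500/4.500000 = 2.236111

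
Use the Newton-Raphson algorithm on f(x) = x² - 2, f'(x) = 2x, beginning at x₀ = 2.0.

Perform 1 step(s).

f(x) = x² - 2
f'(x) = 2x
x₀ = 2.0

Newton-Raphson formula: x_{n+1} = x_n - f(x_n)/f'(x_n)

Iteration 1:
  f(2.000000) = 2.000000
  f'(2.000000) = 4.000000
  x_1 = 2.000000 - 2.000000/4.000000 = 1.500000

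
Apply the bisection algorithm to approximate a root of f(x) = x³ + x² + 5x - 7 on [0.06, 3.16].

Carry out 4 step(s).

f(x) = x³ + x² + 5x - 7
Initial interval: [0.06, 3.16]

Iteration 1:
  c_1 = (0.060000 + 3.160000)/2 = 1.610000
  f(c_1) = f(1.610000) = 7.815381
  f(a) × f(c) < 0, new interval: [0.060000, 1.610000]
Iteration 2:
  c_2 = (0.060000 + 1.610000)/2 = 0.835000
  f(c_2) = f(0.835000) = -1.545592
  f(a) × f(c) ≥ 0, new interval: [0.835000, 1.610000]
Iteration 3:
  c_3 = (0.835000 + 1.610000)/2 = 1.222500
  f(c_3) = f(1.222500) = 2.434040
  f(a) × f(c) < 0, new interval: [0.835000, 1.222500]
Iteration 4:
  c_4 = (0.835000 + 1.222500)/2 = 1.028750
  f(c_4) = f(1.028750) = 0.290830
  f(a) × f(c) < 0, new interval: [0.835000, 1.028750]

After 4 iteration(s), the approximation is c_4 = 1.028750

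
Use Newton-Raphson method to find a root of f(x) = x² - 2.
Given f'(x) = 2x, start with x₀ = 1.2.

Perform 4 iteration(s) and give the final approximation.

f(x) = x² - 2
f'(x) = 2x
x₀ = 1.2

Newton-Raphson formula: x_{n+1} = x_n - f(x_n)/f'(x_n)

Iteration 1:
  f(1.200000) = -0.560000
  f'(1.200000) = 2.400000
  x_1 = 1.200000 - (-0.560000)/2.400000 = 1.433333
Iteration 2:
  f(1.433333) = 0.054444
  f'(1.433333) = 2.866667
  x_2 = 1.433333 - 0.054444/2.866667 = 1.414341
Iteration 3:
  f(1.414341) = 0.000361
  f'(1.414341) = 2.828682
  x_3 = 1.414341 - 0.000361/2.828682 = 1.414214
Iteration 4:
  f(1.414214) = 0.000000
  f'(1.414214) = 2.828427
  x_4 = 1.414214 - 0.000000/2.828427 = 1.414214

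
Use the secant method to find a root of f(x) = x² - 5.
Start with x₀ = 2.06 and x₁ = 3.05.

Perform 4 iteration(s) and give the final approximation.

f(x) = x² - 5
x₀ = 2.06, x₁ = 3.05

Secant formula: x_{n+1} = x_n - f(x_n)(x_n - x_{n-1})/(f(x_n) - f(x_{n-1}))

Iteration 1:
  f(2.060000) = -0.756400
  f(3.050000) = 4.302500
  x_2 = 3.050000 - 4.302500×(3.050000 - 2.060000)/(4.302500 - (-0.756400))
       = 2.208023
Iteration 2:
  f(3.050000) = 4.302500
  f(2.208023) = -0.124632
  x_3 = 2.208023 - (-0.124632)×(2.208023 - 3.050000)/(-0.124632 - 4.302500)
       = 2.231727
Iteration 3:
  f(2.208023) = -0.124632
  f(2.231727) = -0.019396
  x_4 = 2.231727 - (-0.019396)×(2.231727 - 2.208023)/(-0.019396 - (-0.124632))
       = 2.236095
Iteration 4:
  f(2.231727) = -0.019396
  f(2.236095) = 0.000123
  x_5 = 2.236095 - 0.000123×(2.236095 - 2.231727)/(0.000123 - (-0.019396))
       = 2.236068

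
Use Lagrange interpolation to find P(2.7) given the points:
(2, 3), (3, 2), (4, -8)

Lagrange interpolation formula:
P(x) = Σ yᵢ × Lᵢ(x)
where Lᵢ(x) = Π_{j≠i} (x - xⱼ)/(xᵢ - xⱼ)

L_0(2.7) = (2.7 - 3)/(2 - 3) × (2.7 - 4)/(2 - 4) = 0.195000
L_1(2.7) = (2.7 - 2)/(3 - 2) × (2.7 - 4)/(3 - 4) = 0.910000
L_2(2.7) = (2.7 - 2)/(4 - 2) × (2.7 - 3)/(4 - 3) = -0.105000

P(2.7) = 3×L_0(2.7) + 2×L_1(2.7) + (-8)×L_2(2.7)
P(2.7) = 3.245000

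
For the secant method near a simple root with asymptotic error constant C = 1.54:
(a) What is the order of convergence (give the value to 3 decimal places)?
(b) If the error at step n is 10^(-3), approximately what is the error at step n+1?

(a) Secant method has superlinear convergence with order φ = (1+√5)/2 ≈ 1.618.
    This means |e_{n+1}| ≈ C|e_n|^1.618.

(b) With |e_n| = 10^(-3) and C = 1.54:
    |e_{n+1}| ≈ 1.54 × (10^(-3))^1.618 = 1.54 × 10^(-4.85)

(a) ≈ 1.618 (golden ratio); (b) |e_{n+1}| ≈ 2.155e-05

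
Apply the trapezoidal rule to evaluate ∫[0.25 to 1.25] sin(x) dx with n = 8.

f(x) = sin(x)
a = 0.25, b = 1.25, n = 8
h = (b - a)/n = 0.125000

Trapezoidal rule: (h/2)[f(x₀) + 2f(x₁) + 2f(x₂) + ... + f(xₙ)]

x_0 = 0.2500, f(x_0) = 0.247404, coefficient = 1
x_1 = 0.3750, f(x_1) = 0.366273, coefficient = 2
x_2 = 0.5000, f(x_2) = 0.479426, coefficient = 2
x_3 = 0.6250, f(x_3) = 0.585097, coefficient = 2
x_4 = 0.7500, f(x_4) = 0.681639, coefficient = 2
x_5 = 0.8750, f(x_5) = 0.767544, coefficient = 2
x_6 = 1.0000, f(x_6) = 0.841471, coefficient = 2
x_7 = 1.1250, f(x_7) = 0.902268, coefficient = 2
x_8 = 1.2500, f(x_8) = 0.948985, coefficient = 1

I ≈ (0.125000/2) × 10.443821 = 0.652739
Exact value: 0.653590
Error: 0.000851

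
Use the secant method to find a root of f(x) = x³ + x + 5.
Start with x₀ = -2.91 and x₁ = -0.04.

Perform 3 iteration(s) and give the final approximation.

f(x) = x³ + x + 5
x₀ = -2.91, x₁ = -0.04

Secant formula: x_{n+1} = x_n - f(x_n)(x_n - x_{n-1})/(f(x_n) - f(x_{n-1}))

Iteration 1:
  f(-2.910000) = -22.552171
  f(-0.040000) = 4.959936
  x_2 = -0.040000 - 4.959936×(-0.040000 - (-2.910000))/(4.959936 - (-22.552171))
       = -0.557409
Iteration 2:
  f(-0.040000) = 4.959936
  f(-0.557409) = 4.269401
  x_3 = -0.557409 - 4.269401×(-0.557409 - (-0.040000))/(4.269401 - 4.959936)
       = -3.756418
Iteration 3:
  f(-0.557409) = 4.269401
  f(-3.756418) = -51.762001
  x_4 = -3.756418 - (-51.762001)×(-3.756418 - (-0.557409))/(-51.762001 - 4.269401)
       = -0.801163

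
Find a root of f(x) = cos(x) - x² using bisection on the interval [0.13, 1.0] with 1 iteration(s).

f(x) = cos(x) - x²
Initial interval: [0.13, 1.0]

Iteration 1:
  c_1 = (0.130000 + 1.000000)/2 = 0.565000
  f(c_1) = f(0.565000) = 0.525364
  f(a) × f(c) ≥ 0, new interval: [0.565000, 1.000000]

After 1 iteration(s), the approximation is c_1 = 0.565000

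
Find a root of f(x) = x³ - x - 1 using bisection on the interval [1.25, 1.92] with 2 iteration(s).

f(x) = x³ - x - 1
Initial interval: [1.25, 1.92]

Iteration 1:
  c_1 = (1.250000 + 1.920000)/2 = 1.585000
  f(c_1) = f(1.585000) = 1.396877
  f(a) × f(c) < 0, new interval: [1.250000, 1.585000]
Iteration 2:
  c_2 = (1.250000 + 1.585000)/2 = 1.417500
  f(c_2) = f(1.417500) = 0.430692
  f(a) × f(c) < 0, new interval: [1.250000, 1.417500]

After 2 iteration(s), the approximation is c_2 = 1.417500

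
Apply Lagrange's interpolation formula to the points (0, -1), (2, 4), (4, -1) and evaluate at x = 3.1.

Lagrange interpolation formula:
P(x) = Σ yᵢ × Lᵢ(x)
where Lᵢ(x) = Π_{j≠i} (x - xⱼ)/(xᵢ - xⱼ)

L_0(3.1) = (3.1 - 2)/(0 - 2) × (3.1 - 4)/(0 - 4) = -0.123750
L_1(3.1) = (3.1 - 0)/(2 - 0) × (3.1 - 4)/(2 - 4) = 0.697500
L_2(3.1) = (3.1 - 0)/(4 - 0) × (3.1 - 2)/(4 - 2) = 0.426250

P(3.1) = (-1)×L_0(3.1) + 4×L_1(3.1) + (-1)×L_2(3.1)
P(3.1) = 2.487500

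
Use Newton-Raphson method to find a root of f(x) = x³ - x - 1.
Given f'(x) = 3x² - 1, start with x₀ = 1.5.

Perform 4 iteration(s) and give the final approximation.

f(x) = x³ - x - 1
f'(x) = 3x² - 1
x₀ = 1.5

Newton-Raphson formula: x_{n+1} = x_n - f(x_n)/f'(x_n)

Iteration 1:
  f(1.500000) = 0.875000
  f'(1.500000) = 5.750000
  x_1 = 1.500000 - 0.875000/5.750000 = 1.347826
Iteration 2:
  f(1.347826) = 0.100682
  f'(1.347826) = 4.449905
  x_2 = 1.347826 - 0.100682/4.449905 = 1.325200
Iteration 3:
  f(1.325200) = 0.002058
  f'(1.325200) = 4.268468
  x_3 = 1.325200 - 0.002058/4.268468 = 1.324718
Iteration 4:
  f(1.324718) = 0.000001
  f'(1.324718) = 4.264635
  x_4 = 1.324718 - 0.000001/4.264635 = 1.324718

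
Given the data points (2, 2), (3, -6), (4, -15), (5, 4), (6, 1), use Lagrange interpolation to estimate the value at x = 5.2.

Lagrange interpolation formula:
P(x) = Σ yᵢ × Lᵢ(x)
where Lᵢ(x) = Π_{j≠i} (x - xⱼ)/(xᵢ - xⱼ)

L_0(5.2) = (5.2 - 3)/(2 - 3) × (5.2 - 4)/(2 - 4) × (5.2 - 5)/(2 - 5) × (5.2 - 6)/(2 - 6) = -0.017600
L_1(5.2) = (5.2 - 2)/(3 - 2) × (5.2 - 4)/(3 - 4) × (5.2 - 5)/(3 - 5) × (5.2 - 6)/(3 - 6) = 0.102400
L_2(5.2) = (5.2 - 2)/(4 - 2) × (5.2 - 3)/(4 - 3) × (5.2 - 5)/(4 - 5) × (5.2 - 6)/(4 - 6) = -0.281600
L_3(5.2) = (5.2 - 2)/(5 - 2) × (5.2 - 3)/(5 - 3) × (5.2 - 4)/(5 - 4) × (5.2 - 6)/(5 - 6) = 1.126400
L_4(5.2) = (5.2 - 2)/(6 - 2) × (5.2 - 3)/(6 - 3) × (5.2 - 4)/(6 - 4) × (5.2 - 5)/(6 - 5) = 0.070400

P(5.2) = 2×L_0(5.2) + (-6)×L_1(5.2) + (-15)×L_2(5.2) + 4×L_3(5.2) + 1×L_4(5.2)
P(5.2) = 8.150400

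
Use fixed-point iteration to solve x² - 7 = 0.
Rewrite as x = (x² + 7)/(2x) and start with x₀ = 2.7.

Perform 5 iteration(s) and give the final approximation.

Equation: x² - 7 = 0
Fixed-point form: x = (x² + 7)/(2x)
x₀ = 2.7

x_1 = g(2.700000) = 2.646296
x_2 = g(2.646296) = 2.645751
x_3 = g(2.645751) = 2.645751
x_4 = g(2.645751) = 2.645751
x_5 = g(2.645751) = 2.645751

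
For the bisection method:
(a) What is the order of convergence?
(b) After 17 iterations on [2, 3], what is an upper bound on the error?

(a) Bisection has linear (order 1) convergence; the error is halved each step.

(b) Error bound = (b-a)/2^n = (3 - 2)/2^{17}
    = 1/2^{17}

(a) 1 (linear); (b) error ≤ 7.63e-06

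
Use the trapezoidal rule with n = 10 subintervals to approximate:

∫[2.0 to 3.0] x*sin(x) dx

f(x) = x*sin(x)
a = 2.0, b = 3.0, n = 10
h = (b - a)/n = 0.100000

Trapezoidal rule: (h/2)[f(x₀) + 2f(x₁) + 2f(x₂) + ... + f(xₙ)]

x_0 = 2.0000, f(x_0) = 1.818595, coefficient = 1
x_1 = 2.1000, f(x_1) = 1.812740, coefficient = 2
x_2 = 2.2000, f(x_2) = 1.778692, coefficient = 2
x_3 = 2.3000, f(x_3) = 1.715122, coefficient = 2
x_4 = 2.4000, f(x_4) = 1.621112, coefficient = 2
x_5 = 2.5000, f(x_5) = 1.496180, coefficient = 2
x_6 = 2.6000, f(x_6) = 1.340304, coefficient = 2
x_7 = 2.7000, f(x_7) = 1.153926, coefficient = 2
x_8 = 2.8000, f(x_8) = 0.937967, coefficient = 2
x_9 = 2.9000, f(x_9) = 0.693823, coefficient = 2
x_10 = 3.0000, f(x_10) = 0.423360, coefficient = 1

I ≈ (0.100000/2) × 27.341685 = 1.367084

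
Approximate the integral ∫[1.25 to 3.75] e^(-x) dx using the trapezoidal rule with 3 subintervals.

f(x) = e^(-x)
a = 1.25, b = 3.75, n = 3
h = (b - a)/n = 0.833333

Trapezoidal rule: (h/2)[f(x₀) + 2f(x₁) + 2f(x₂) + ... + f(xₙ)]

x_0 = 1.2500, f(x_0) = 0.286505, coefficient = 1
x_1 = 2.0833, f(x_1) = 0.124514, coefficient = 2
x_2 = 2.9167, f(x_2) = 0.054114, coefficient = 2
x_3 = 3.7500, f(x_3) = 0.023518, coefficient = 1

I ≈ (0.833333/2) × 0.667279 = 0.278033
Exact value: 0.262987
Error: 0.015046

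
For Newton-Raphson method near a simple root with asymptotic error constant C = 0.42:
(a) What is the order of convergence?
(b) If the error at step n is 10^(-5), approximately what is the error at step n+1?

(a) Newton-Raphson has quadratic (order 2) convergence near simple roots.
    This means |e_{n+1}| ≈ C|e_n|².

(b) With |e_n| = 10^(-5) and C = 0.42:
    |e_{n+1}| ≈ 0.42 × (10^(-5))² = 0.42 × 10^(-10)

(a) 2 (quadratic); (b) |e_{n+1}| ≈ 4.200e-11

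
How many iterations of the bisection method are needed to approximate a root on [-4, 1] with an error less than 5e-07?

We need (b-a)/2^n ≤ 5e-07
(1 - (-4))/2^n ≤ 5e-07
5/2^n ≤ 5e-07
2^n ≥ 10000000
n ≥ log₂(10000000) = 23.25
n ≥ 24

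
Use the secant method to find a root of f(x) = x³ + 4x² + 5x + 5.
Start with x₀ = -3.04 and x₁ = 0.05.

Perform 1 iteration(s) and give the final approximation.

f(x) = x³ + 4x² + 5x + 5
x₀ = -3.04, x₁ = 0.05

Secant formula: x_{n+1} = x_n - f(x_n)(x_n - x_{n-1})/(f(x_n) - f(x_{n-1}))

Iteration 1:
  f(-3.040000) = -1.328064
  f(0.050000) = 5.260125
  x_2 = 0.050000 - 5.260125×(0.050000 - (-3.040000))/(5.260125 - (-1.328064))
       = -2.417110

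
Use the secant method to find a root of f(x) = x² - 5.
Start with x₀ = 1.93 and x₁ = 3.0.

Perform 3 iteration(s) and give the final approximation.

f(x) = x² - 5
x₀ = 1.93, x₁ = 3.0

Secant formula: x_{n+1} = x_n - f(x_n)(x_n - x_{n-1})/(f(x_n) - f(x_{n-1}))

Iteration 1:
  f(1.930000) = -1.275100
  f(3.000000) = 4.000000
  x_2 = 3.000000 - 4.000000×(3.000000 - 1.930000)/(4.000000 - (-1.275100))
       = 2.188641
Iteration 2:
  f(3.000000) = 4.000000
  f(2.188641) = -0.209851
  x_3 = 2.188641 - (-0.209851)×(2.188641 - 3.000000)/(-0.209851 - 4.000000)
       = 2.229085
Iteration 3:
  f(2.188641) = -0.209851
  f(2.229085) = -0.031179
  x_4 = 2.229085 - (-0.031179)×(2.229085 - 2.188641)/(-0.031179 - (-0.209851))
       = 2.236143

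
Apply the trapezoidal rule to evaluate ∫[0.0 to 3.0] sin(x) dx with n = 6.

f(x) = sin(x)
a = 0.0, b = 3.0, n = 6
h = (b - a)/n = 0.500000

Trapezoidal rule: (h/2)[f(x₀) + 2f(x₁) + 2f(x₂) + ... + f(xₙ)]

x_0 = 0.0000, f(x_0) = 0.000000, coefficient = 1
x_1 = 0.5000, f(x_1) = 0.479426, coefficient = 2
x_2 = 1.0000, f(x_2) = 0.841471, coefficient = 2
x_3 = 1.5000, f(x_3) = 0.997495, coefficient = 2
x_4 = 2.0000, f(x_4) = 0.909297, coefficient = 2
x_5 = 2.5000, f(x_5) = 0.598472, coefficient = 2
x_6 = 3.0000, f(x_6) = 0.141120, coefficient = 1

I ≈ (0.500000/2) × 7.793442 = 1.948361
Exact value: 1.989992
Error: 0.041632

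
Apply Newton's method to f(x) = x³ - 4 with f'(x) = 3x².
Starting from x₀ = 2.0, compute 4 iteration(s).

f(x) = x³ - 4
f'(x) = 3x²
x₀ = 2.0

Newton-Raphson formula: x_{n+1} = x_n - f(x_n)/f'(x_n)

Iteration 1:
  f(2.000000) = 4.000000
  f'(2.000000) = 12.000000
  x_1 = 2.000000 - 4.000000/12.000000 = 1.666667
Iteration 2:
  f(1.666667) = 0.629630
  f'(1.666667) = 8.333333
  x_2 = 1.666667 - 0.629630/8.333333 = 1.591111
Iteration 3:
  f(1.591111) = 0.028112
  f'(1.591111) = 7.594904
  x_3 = 1.591111 - 0.028112/7.594904 = 1.587410
Iteration 4:
  f(1.587410) = 0.000065
  f'(1.587410) = 7.559609
  x_4 = 1.587410 - 0.000065/7.559609 = 1.587401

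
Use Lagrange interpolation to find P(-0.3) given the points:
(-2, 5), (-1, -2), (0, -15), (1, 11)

Lagrange interpolation formula:
P(x) = Σ yᵢ × Lᵢ(x)
where Lᵢ(x) = Π_{j≠i} (x - xⱼ)/(xᵢ - xⱼ)

L_0(-0.3) = (-0.3 - (-1))/(-2 - (-1)) × (-0.3 - 0)/(-2 - 0) × (-0.3 - 1)/(-2 - 1) = -0.045500
L_1(-0.3) = (-0.3 - (-2))/(-1 - (-2)) × (-0.3 - 0)/(-1 - 0) × (-0.3 - 1)/(-1 - 1) = 0.331500
L_2(-0.3) = (-0.3 - (-2))/(0 - (-2)) × (-0.3 - (-1))/(0 - (-1)) × (-0.3 - 1)/(0 - 1) = 0.773500
L_3(-0.3) = (-0.3 - (-2))/(1 - (-2)) × (-0.3 - (-1))/(1 - (-1)) × (-0.3 - 0)/(1 - 0) = -0.059500

P(-0.3) = 5×L_0(-0.3) + (-2)×L_1(-0.3) + (-15)×L_2(-0.3) + 11×L_3(-0.3)
P(-0.3) = -13.147500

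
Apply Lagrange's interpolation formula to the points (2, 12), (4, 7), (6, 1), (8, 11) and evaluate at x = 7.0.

Lagrange interpolation formula:
P(x) = Σ yᵢ × Lᵢ(x)
where Lᵢ(x) = Π_{j≠i} (x - xⱼ)/(xᵢ - xⱼ)

L_0(7.0) = (7.0 - 4)/(2 - 4) × (7.0 - 6)/(2 - 6) × (7.0 - 8)/(2 - 8) = 0.062500
L_1(7.0) = (7.0 - 2)/(4 - 2) × (7.0 - 6)/(4 - 6) × (7.0 - 8)/(4 - 8) = -0.312500
L_2(7.0) = (7.0 - 2)/(6 - 2) × (7.0 - 4)/(6 - 4) × (7.0 - 8)/(6 - 8) = 0.937500
L_3(7.0) = (7.0 - 2)/(8 - 2) × (7.0 - 4)/(8 - 4) × (7.0 - 6)/(8 - 6) = 0.312500

P(7.0) = 12×L_0(7.0) + 7×L_1(7.0) + 1×L_2(7.0) + 11×L_3(7.0)
P(7.0) = 2.937500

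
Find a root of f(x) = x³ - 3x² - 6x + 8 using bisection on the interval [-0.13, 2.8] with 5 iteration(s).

f(x) = x³ - 3x² - 6x + 8
Initial interval: [-0.13, 2.8]

Iteration 1:
  c_1 = (-0.130000 + 2.800000)/2 = 1.335000
  f(c_1) = f(1.335000) = -2.977405
  f(a) × f(c) < 0, new interval: [-0.130000, 1.335000]
Iteration 2:
  c_2 = (-0.130000 + 1.335000)/2 = 0.602500
  f(c_2) = f(0.602500) = 3.514693
  f(a) × f(c) ≥ 0, new interval: [0.602500, 1.335000]
Iteration 3:
  c_3 = (0.602500 + 1.335000)/2 = 0.968750
  f(c_3) = f(0.968750) = 0.281219
  f(a) × f(c) ≥ 0, new interval: [0.968750, 1.335000]
Iteration 4:
  c_4 = (0.968750 + 1.335000)/2 = 1.151875
  f(c_4) = f(1.151875) = -1.363372
  f(a) × f(c) < 0, new interval: [0.968750, 1.151875]
Iteration 5:
  c_5 = (0.968750 + 1.151875)/2 = 1.060312
  f(c_5) = f(1.060312) = -0.542593
  f(a) × f(c) < 0, new interval: [0.968750, 1.060312]

After 5 iteration(s), the approximation is c_5 = 1.060312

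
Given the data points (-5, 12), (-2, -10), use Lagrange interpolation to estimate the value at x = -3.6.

Lagrange interpolation formula:
P(x) = Σ yᵢ × Lᵢ(x)
where Lᵢ(x) = Π_{j≠i} (x - xⱼ)/(xᵢ - xⱼ)

L_0(-3.6) = (-3.6 - (-2))/(-5 - (-2)) = 0.533333
L_1(-3.6) = (-3.6 - (-5))/(-2 - (-5)) = 0.466667

P(-3.6) = 12×L_0(-3.6) + (-10)×L_1(-3.6)
P(-3.6) = 1.733333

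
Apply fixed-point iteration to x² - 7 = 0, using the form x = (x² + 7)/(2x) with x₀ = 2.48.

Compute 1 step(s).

Equation: x² - 7 = 0
Fixed-point form: x = (x² + 7)/(2x)
x₀ = 2.48

x_1 = g(2.480000) = 2.651290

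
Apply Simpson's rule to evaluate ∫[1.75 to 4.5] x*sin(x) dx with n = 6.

f(x) = x*sin(x)
a = 1.75, b = 4.5, n = 6
h = (b - a)/n = 0.458333

Simpson's rule: (h/3)[f(x₀) + 4f(x₁) + 2f(x₂) + ... + f(xₙ)]

x_0 = 1.7500, f(x_0) = 1.721975, coefficient = 1
x_1 = 2.2083, f(x_1) = 1.774538, coefficient = 4
x_2 = 2.6667, f(x_2) = 1.219394, coefficient = 2
x_3 = 3.1250, f(x_3) = 0.051850, coefficient = 4
x_4 = 3.5833, f(x_4) = -1.531924, coefficient = 2
x_5 = 4.0417, f(x_5) = -3.166132, coefficient = 4
x_6 = 4.5000, f(x_6) = -4.398886, coefficient = 1

I ≈ (0.458333/3) × -8.660951 = -1.323201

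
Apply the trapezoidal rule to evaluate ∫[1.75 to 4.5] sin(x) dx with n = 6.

f(x) = sin(x)
a = 1.75, b = 4.5, n = 6
h = (b - a)/n = 0.458333

Trapezoidal rule: (h/2)[f(x₀) + 2f(x₁) + 2f(x₂) + ... + f(xₙ)]

x_0 = 1.7500, f(x_0) = 0.983986, coefficient = 1
x_1 = 2.2083, f(x_1) = 0.803564, coefficient = 2
x_2 = 2.6667, f(x_2) = 0.457273, coefficient = 2
x_3 = 3.1250, f(x_3) = 0.016592, coefficient = 2
x_4 = 3.5833, f(x_4) = -0.427514, coefficient = 2
x_5 = 4.0417, f(x_5) = -0.783373, coefficient = 2
x_6 = 4.5000, f(x_6) = -0.977530, coefficient = 1

I ≈ (0.458333/2) × 0.139540 = 0.031978
Exact value: 0.032550
Error: 0.000572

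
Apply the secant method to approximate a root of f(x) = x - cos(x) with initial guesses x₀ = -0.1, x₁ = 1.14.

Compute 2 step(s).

f(x) = x - cos(x)
x₀ = -0.1, x₁ = 1.14

Secant formula: x_{n+1} = x_n - f(x_n)(x_n - x_{n-1})/(f(x_n) - f(x_{n-1}))

Iteration 1:
  f(-0.100000) = -1.095004
  f(1.140000) = 0.722405
  x_2 = 1.140000 - 0.722405×(1.140000 - (-0.100000))/(0.722405 - (-1.095004))
       = 0.647110
Iteration 2:
  f(1.140000) = 0.722405
  f(0.647110) = -0.150719
  x_3 = 0.647110 - (-0.150719)×(0.647110 - 1.140000)/(-0.150719 - 0.722405)
       = 0.732193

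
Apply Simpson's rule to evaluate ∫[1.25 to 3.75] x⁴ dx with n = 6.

f(x) = x⁴
a = 1.25, b = 3.75, n = 6
h = (b - a)/n = 0.416667

Simpson's rule: (h/3)[f(x₀) + 4f(x₁) + 2f(x₂) + ... + f(xₙ)]

x_0 = 1.2500, f(x_0) = 2.441406, coefficient = 1
x_1 = 1.6667, f(x_1) = 7.716049, coefficient = 4
x_2 = 2.0833, f(x_2) = 18.838011, coefficient = 2
x_3 = 2.5000, f(x_3) = 39.062500, coefficient = 4
x_4 = 2.9167, f(x_4) = 72.368104, coefficient = 2
x_5 = 3.3333, f(x_5) = 123.456790, coefficient = 4
x_6 = 3.7500, f(x_6) = 197.753906, coefficient = 1

I ≈ (0.416667/3) × 1063.548900 = 147.715125
Exact value: 147.705078
Error: 0.010047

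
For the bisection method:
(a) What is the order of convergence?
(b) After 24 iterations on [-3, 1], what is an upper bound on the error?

(a) Bisection has linear (order 1) convergence; the error is halved each step.

(b) Error bound = (b-a)/2^n = (1 - (-3))/2^{24}
    = 4/2^{24}

(a) 1 (linear); (b) error ≤ 2.38e-07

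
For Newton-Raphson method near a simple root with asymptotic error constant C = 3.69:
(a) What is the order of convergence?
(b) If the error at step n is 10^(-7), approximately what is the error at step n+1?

(a) Newton-Raphson has quadratic (order 2) convergence near simple roots.
    This means |e_{n+1}| ≈ C|e_n|².

(b) With |e_n| = 10^(-7) and C = 3.69:
    |e_{n+1}| ≈ 3.69 × (10^(-7))² = 3.69 × 10^(-14)

(a) 2 (quadratic); (b) |e_{n+1}| ≈ 3.690e-14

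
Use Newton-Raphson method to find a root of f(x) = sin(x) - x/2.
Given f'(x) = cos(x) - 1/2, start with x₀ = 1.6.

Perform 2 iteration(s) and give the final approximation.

f(x) = sin(x) - x/2
f'(x) = cos(x) - 1/2
x₀ = 1.6

Newton-Raphson formula: x_{n+1} = x_n - f(x_n)/f'(x_n)

Iteration 1:
  f(1.600000) = 0.199574
  f'(1.600000) = -0.529200
  x_1 = 1.600000 - 0.199574/(-0.529200) = 1.977124
Iteration 2:
  f(1.977124) = -0.069983
  f'(1.977124) = -0.895238
  x_2 = 1.977124 - (-0.069983)/(-0.895238) = 1.898951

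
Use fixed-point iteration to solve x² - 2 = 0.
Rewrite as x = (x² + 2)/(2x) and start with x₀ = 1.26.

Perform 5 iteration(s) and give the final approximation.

Equation: x² - 2 = 0
Fixed-point form: x = (x² + 2)/(2x)
x₀ = 1.26

x_1 = g(1.260000) = 1.423651
x_2 = g(1.423651) = 1.414245
x_3 = g(1.414245) = 1.414214
x_4 = g(1.414214) = 1.414214
x_5 = g(1.414214) = 1.414214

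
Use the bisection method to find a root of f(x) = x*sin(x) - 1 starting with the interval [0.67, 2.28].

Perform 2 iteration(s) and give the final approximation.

f(x) = x*sin(x) - 1
Initial interval: [0.67, 2.28]

Iteration 1:
  c_1 = (0.670000 + 2.280000)/2 = 1.475000
  f(c_1) = f(1.475000) = 0.468237
  f(a) × f(c) < 0, new interval: [0.670000, 1.475000]
Iteration 2:
  c_2 = (0.670000 + 1.475000)/2 = 1.072500
  f(c_2) = f(1.072500) = -0.057918
  f(a) × f(c) ≥ 0, new interval: [1.072500, 1.475000]

After 2 iteration(s), the approximation is c_2 = 1.072500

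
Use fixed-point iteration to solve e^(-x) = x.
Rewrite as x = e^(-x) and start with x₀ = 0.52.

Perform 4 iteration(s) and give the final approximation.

Equation: e^(-x) = x
Fixed-point form: x = e^(-x)
x₀ = 0.52

x_1 = g(0.520000) = 0.594521
x_2 = g(0.594521) = 0.551827
x_3 = g(0.551827) = 0.575897
x_4 = g(0.575897) = 0.562201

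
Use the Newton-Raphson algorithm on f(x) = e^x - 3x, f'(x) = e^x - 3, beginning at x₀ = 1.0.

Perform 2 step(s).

f(x) = e^x - 3x
f'(x) = e^x - 3
x₀ = 1.0

Newton-Raphson formula: x_{n+1} = x_n - f(x_n)/f'(x_n)

Iteration 1:
  f(1.000000) = -0.281718
  f'(1.000000) = -0.281718
  x_1 = 1.000000 - (-0.281718)/(-0.281718) = 0.000000
Iteration 2:
  f(0.000000) = 1.000000
  f'(0.000000) = -2.000000
  x_2 = 0.000000 - 1.000000/(-2.000000) = 0.500000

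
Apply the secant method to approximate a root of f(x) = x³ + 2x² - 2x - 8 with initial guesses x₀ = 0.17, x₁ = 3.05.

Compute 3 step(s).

f(x) = x³ + 2x² - 2x - 8
x₀ = 0.17, x₁ = 3.05

Secant formula: x_{n+1} = x_n - f(x_n)(x_n - x_{n-1})/(f(x_n) - f(x_{n-1}))

Iteration 1:
  f(0.170000) = -8.277287
  f(3.050000) = 32.877625
  x_2 = 3.050000 - 32.877625×(3.050000 - 0.170000)/(32.877625 - (-8.277287))
       = 0.749240
Iteration 2:
  f(3.050000) = 32.877625
  f(0.749240) = -7.955164
  x_3 = 0.749240 - (-7.955164)×(0.749240 - 3.050000)/(-7.955164 - 32.877625)
       = 1.197481
Iteration 3:
  f(0.749240) = -7.955164
  f(1.197481) = -5.809899
  x_4 = 1.197481 - (-5.809899)×(1.197481 - 0.749240)/(-5.809899 - (-7.955164))
       = 2.411426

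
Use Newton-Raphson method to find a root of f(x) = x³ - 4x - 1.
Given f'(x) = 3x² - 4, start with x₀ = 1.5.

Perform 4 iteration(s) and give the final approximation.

f(x) = x³ - 4x - 1
f'(x) = 3x² - 4
x₀ = 1.5

Newton-Raphson formula: x_{n+1} = x_n - f(x_n)/f'(x_n)

Iteration 1:
  f(1.500000) = -3.625000
  f'(1.500000) = 2.750000
  x_1 = 1.500000 - (-3.625000)/2.750000 = 2.818182
Iteration 2:
  f(2.818182) = 10.109692
  f'(2.818182) = 19.826446
  x_2 = 2.818182 - 10.109692/19.826446 = 2.308272
Iteration 3:
  f(2.308272) = 2.065666
  f'(2.308272) = 11.984364
  x_3 = 2.308272 - 2.065666/11.984364 = 2.135909
Iteration 4:
  f(2.135909) = 0.200610
  f'(2.135909) = 9.686321
  x_4 = 2.135909 - 0.200610/9.686321 = 2.115198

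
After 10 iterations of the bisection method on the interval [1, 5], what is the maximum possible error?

Bisection error bound: |error| ≤ (b-a)/2^n
|error| ≤ (5 - 1)/2^10 = 4/2^10
|error| ≤ 0.0039062500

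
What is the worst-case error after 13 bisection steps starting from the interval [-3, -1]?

Bisection error bound: |error| ≤ (b-a)/2^n
|error| ≤ (-1 - (-3))/2^13 = 2/2^13
|error| ≤ 0.0002441406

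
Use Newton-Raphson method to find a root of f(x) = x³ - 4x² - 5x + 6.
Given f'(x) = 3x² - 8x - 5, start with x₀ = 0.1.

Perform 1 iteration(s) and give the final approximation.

f(x) = x³ - 4x² - 5x + 6
f'(x) = 3x² - 8x - 5
x₀ = 0.1

Newton-Raphson formula: x_{n+1} = x_n - f(x_n)/f'(x_n)

Iteration 1:
  f(0.100000) = 5.461000
  f'(0.100000) = -5.770000
  x_1 = 0.100000 - 5.461000/(-5.770000) = 1.046447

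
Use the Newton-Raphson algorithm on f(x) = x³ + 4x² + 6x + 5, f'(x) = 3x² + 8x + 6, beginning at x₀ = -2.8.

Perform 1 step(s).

f(x) = x³ + 4x² + 6x + 5
f'(x) = 3x² + 8x + 6
x₀ = -2.8

Newton-Raphson formula: x_{n+1} = x_n - f(x_n)/f'(x_n)

Iteration 1:
  f(-2.800000) = -2.392000
  f'(-2.800000) = 7.120000
  x_1 = -2.800000 - (-2.392000)/7.120000 = -2.464045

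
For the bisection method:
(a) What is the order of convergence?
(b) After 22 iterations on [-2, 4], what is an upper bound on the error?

(a) Bisection has linear (order 1) convergence; the error is halved each step.

(b) Error bound = (b-a)/2^n = (4 - (-2))/2^{22}
    = 6/2^{22}

(a) 1 (linear); (b) error ≤ 1.43e-06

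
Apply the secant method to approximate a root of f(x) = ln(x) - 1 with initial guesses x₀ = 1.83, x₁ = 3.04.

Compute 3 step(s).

f(x) = ln(x) - 1
x₀ = 1.83, x₁ = 3.04

Secant formula: x_{n+1} = x_n - f(x_n)(x_n - x_{n-1})/(f(x_n) - f(x_{n-1}))

Iteration 1:
  f(1.830000) = -0.395684
  f(3.040000) = 0.111858
  x_2 = 3.040000 - 0.111858×(3.040000 - 1.830000)/(0.111858 - (-0.395684))
       = 2.773327
Iteration 2:
  f(3.040000) = 0.111858
  f(2.773327) = 0.020048
  x_3 = 2.773327 - 0.020048×(2.773327 - 3.040000)/(0.020048 - 0.111858)
       = 2.715096
Iteration 3:
  f(2.773327) = 0.020048
  f(2.715096) = -0.001173
  x_4 = 2.715096 - (-0.001173)×(2.715096 - 2.773327)/(-0.001173 - 0.020048)
       = 2.718314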